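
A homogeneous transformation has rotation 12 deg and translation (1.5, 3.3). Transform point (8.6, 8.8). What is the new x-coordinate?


x' = cos(theta)*px - sin(theta)*py + tx
= 0.9781*8.6 - 0.2079*8.8 + 1.5
= 8.0824


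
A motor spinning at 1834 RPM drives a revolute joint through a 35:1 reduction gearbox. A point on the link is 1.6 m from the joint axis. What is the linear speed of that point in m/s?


omega_motor = 1834 * 2*pi/60 = 192.056 rad/s
omega_joint = omega_motor / 35 = 5.4873 rad/s
v = omega_joint * r = 5.4873 * 1.6
= 8.7797 m/s


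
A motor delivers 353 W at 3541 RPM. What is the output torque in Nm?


omega = 3541 * 2*pi/60 = 370.8127 rad/s
tau = P / omega = 353 / 370.8127
= 0.952 Nm


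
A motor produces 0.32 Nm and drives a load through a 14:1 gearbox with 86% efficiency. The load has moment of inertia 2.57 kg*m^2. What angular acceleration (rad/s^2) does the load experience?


tau_out = tau_motor * N * eta
= 0.32 * 14 * 0.86 = 3.8528 Nm
alpha = tau_out / I = 3.8528 / 2.57
= 1.4991 rad/s^2


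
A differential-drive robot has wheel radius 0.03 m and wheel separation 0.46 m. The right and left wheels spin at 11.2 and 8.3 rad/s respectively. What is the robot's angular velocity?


vR = r*wR = 0.03*11.2 = 0.336 m/s
vL = r*wL = 0.03*8.3 = 0.249 m/s
v = (vR+vL)/2 = 0.2925 m/s
omega = (vR-vL)/L = 0.1891 rad/s
angular velocity = 0.1891 rad/s


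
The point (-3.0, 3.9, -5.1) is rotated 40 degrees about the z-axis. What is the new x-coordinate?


Rotation about z-axis: x' = x*cos(theta) - y*sin(theta)
= -3.0 * 0.766 - 3.9 * 0.6428
= -4.805


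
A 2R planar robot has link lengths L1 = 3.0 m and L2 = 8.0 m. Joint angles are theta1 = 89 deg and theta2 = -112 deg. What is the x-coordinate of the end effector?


Convert angles to radians: theta1 = 1.5533, theta2 = -1.9548
x = L1*cos(theta1) + L2*cos(theta1+theta2)
x = 0.0524 + 7.364
x = 7.4164


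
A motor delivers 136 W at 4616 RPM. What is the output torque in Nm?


omega = 4616 * 2*pi/60 = 483.3864 rad/s
tau = P / omega = 136 / 483.3864
= 0.2813 Nm


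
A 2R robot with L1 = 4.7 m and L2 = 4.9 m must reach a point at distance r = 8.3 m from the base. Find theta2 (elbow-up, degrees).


cos(theta2) = (r^2 - L1^2 - L2^2) / (2*L1*L2)
cos(theta2) = (68.89 - 22.09 - 24.01) / 46.06
cos(theta2) = 0.494789
theta2 = 60.3441 degrees


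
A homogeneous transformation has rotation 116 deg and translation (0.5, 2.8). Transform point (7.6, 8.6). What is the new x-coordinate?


x' = cos(theta)*px - sin(theta)*py + tx
= -0.4384*7.6 - 0.8988*8.6 + 0.5
= -10.5612


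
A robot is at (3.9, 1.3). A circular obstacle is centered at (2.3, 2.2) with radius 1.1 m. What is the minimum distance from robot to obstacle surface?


center_dist = sqrt((3.9-2.3)^2 + (1.3-2.2)^2)
= sqrt(2.56 + 0.81)
= 1.8358
min_dist = center_dist - radius = 1.8358 - 1.1 = 0.7358 m


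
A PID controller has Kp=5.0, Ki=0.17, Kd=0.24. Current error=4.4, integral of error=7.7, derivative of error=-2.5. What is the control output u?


u = Kp*e + Ki*int(e) + Kd*de/dt
= 5.0*4.4 + 0.17*7.7 + 0.24*(-2.5)
= 22.0 + 1.309 + -0.6
= 22.709


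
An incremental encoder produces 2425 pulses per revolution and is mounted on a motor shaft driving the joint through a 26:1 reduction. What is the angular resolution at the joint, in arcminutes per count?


counts per rev = 2425
effective counts at joint = 2425 * 26 = 63050
resolution = 360*60 / 63050
= 0.3426 arcmin/count


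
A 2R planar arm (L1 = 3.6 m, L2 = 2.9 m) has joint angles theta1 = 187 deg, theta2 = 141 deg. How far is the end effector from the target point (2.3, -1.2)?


End effector via forward kinematics:
x = L1*cos(t1) + L2*cos(t1+t2) = -1.1138
y = L1*sin(t1) + L2*sin(t1+t2) = -1.9755
Distance to target:
d = sqrt((2.3 - -1.1138)^2 + (-1.2 - -1.9755)^2)
= sqrt(11.6542 + 0.6014)
= 3.5008 m


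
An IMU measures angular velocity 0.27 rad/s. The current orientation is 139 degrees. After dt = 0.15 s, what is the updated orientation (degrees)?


delta_theta = w * dt = 0.27 * 0.15 = 0.0405 rad
= 2.3205 deg
theta_new = 139 + 2.3205 = 141.3205 deg


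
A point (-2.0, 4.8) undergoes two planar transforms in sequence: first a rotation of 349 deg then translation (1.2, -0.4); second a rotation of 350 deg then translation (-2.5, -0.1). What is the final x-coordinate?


After transform 1:
x1 = cos(349)*-2.0 - sin(349)*4.8 + 1.2 = 0.1526
y1 = sin(349)*-2.0 + cos(349)*4.8 + -0.4 = 4.6934
After transform 2:
x2 = cos(350)*0.1526 - sin(350)*4.6934 + -2.5
= -1.5347


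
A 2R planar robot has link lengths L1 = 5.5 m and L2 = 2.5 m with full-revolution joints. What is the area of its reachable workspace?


r_max = L1 + L2 = 8.0 m
r_min = |L1 - L2| = 3.0 m
Area = pi*(r_max^2 - r_min^2)
= pi*(64.0 - 9.0)
= pi * 55.0
= 172.7876 m^2


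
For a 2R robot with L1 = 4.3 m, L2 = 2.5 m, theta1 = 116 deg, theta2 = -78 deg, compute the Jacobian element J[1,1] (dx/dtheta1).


J[1,1] = -L1*sin(t1) - L2*sin(t1+t2)
= -4.3*sin(116) - 2.5*sin(38)
= -5.404


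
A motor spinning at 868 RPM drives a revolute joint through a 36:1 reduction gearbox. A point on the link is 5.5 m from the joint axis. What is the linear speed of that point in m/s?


omega_motor = 868 * 2*pi/60 = 90.8967 rad/s
omega_joint = omega_motor / 36 = 2.5249 rad/s
v = omega_joint * r = 2.5249 * 5.5
= 13.887 m/s


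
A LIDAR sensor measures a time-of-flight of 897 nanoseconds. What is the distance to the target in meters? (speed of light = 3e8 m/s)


tof = 897 ns = 8.97e-07 s
dist = c * tof / 2
= 3e8 * 8.97e-07 / 2
= 134.55 m


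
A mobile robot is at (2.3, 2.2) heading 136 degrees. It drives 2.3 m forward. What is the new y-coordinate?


y_new = y0 + d*sin(theta)
= 2.2 + 2.3*sin(136)
= 2.2 + 1.5977
= 3.7977


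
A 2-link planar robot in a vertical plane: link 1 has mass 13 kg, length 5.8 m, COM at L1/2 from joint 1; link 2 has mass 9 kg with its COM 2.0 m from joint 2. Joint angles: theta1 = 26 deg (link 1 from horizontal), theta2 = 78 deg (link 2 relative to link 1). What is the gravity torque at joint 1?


Horizontal distance from joint 1 to link-1 COM:
  x_c1 = (L1/2)*cos(t1) = 2.9 * 0.8988 = 2.6065 m
Horizontal distance from joint 1 to link-2 COM:
  x_c2 = L1*cos(t1) + Lc2*cos(t1+t2)
       = 5.8*0.8988 + 2.0*-0.2419 = 4.7292 m
tau1 = m1*g*x_c1 + m2*g*x_c2
     = 13*9.81*2.6065 + 9*9.81*4.7292
     = 332.4073 + 417.5377
     = 749.945 Nm


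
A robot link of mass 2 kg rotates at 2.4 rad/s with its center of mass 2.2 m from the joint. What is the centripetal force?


F = m * omega^2 * r
= 2 * 2.4^2 * 2.2
= 2 * 5.76 * 2.2
= 25.344 N


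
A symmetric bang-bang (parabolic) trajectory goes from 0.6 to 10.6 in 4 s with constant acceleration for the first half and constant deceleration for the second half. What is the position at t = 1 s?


Symmetric rest-to-rest: each phase covers (pf-p0)/2 in time T/2. 0.5*a*(T/2)^2 = (pf-p0)/2 => a = 4*(pf-p0)/T^2
a = 4*(10.6-0.6)/4^2 = 2.5
t = 1 is in the acceleration phase (t <= T/2).
p = p0 + 0.5*a*t^2 = 0.6 + 0.5*2.5*1^2
= 1.85


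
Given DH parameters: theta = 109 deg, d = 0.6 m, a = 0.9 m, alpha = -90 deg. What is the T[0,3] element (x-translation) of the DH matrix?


T[0,3] = a * cos(theta)
= 0.9 * cos(109 deg)
= 0.9 * -0.3256
= -0.293


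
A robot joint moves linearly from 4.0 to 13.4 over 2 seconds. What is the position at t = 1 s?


s = t/T = 1/2 = 0.5
p(t) = p0 + (pf-p0)*s
= 4.0 + (13.4 - 4.0) * 0.5
= 8.7


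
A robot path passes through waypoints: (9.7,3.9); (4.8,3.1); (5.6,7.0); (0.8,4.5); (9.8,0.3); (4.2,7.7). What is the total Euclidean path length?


Segment lengths:
  seg1 = sqrt((-4.9)^2 + (-0.8)^2) = 4.9649
  seg2 = sqrt((0.8)^2 + (3.9)^2) = 3.9812
  seg3 = sqrt((-4.8)^2 + (-2.5)^2) = 5.412
  seg4 = sqrt((9.0)^2 + (-4.2)^2) = 9.9318
  seg5 = sqrt((-5.6)^2 + (7.4)^2) = 9.2801
Total = 33.57


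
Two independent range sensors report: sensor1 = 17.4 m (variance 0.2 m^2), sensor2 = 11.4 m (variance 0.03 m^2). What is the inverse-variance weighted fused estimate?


w1 = (1/var1) / (1/var1 + 1/var2)
   = 5.0 / (5.0 + 33.3333) = 0.1304
w2 = 1 - w1 = 0.8696
fused = w1*s1 + w2*s2 = 2.2696 + 9.913
= 12.1826 m


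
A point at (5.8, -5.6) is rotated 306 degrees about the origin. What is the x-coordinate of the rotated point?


x' = x*cos(theta) - y*sin(theta)
cos(306 deg) = 0.5878, sin(306 deg) = -0.809
x' = 5.8 * 0.5878 - -5.6 * -0.809
= 3.4092 - 4.5305
= -1.1213


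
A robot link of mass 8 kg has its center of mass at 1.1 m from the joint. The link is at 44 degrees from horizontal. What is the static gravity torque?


tau = m*g*L*cos(angle)
= 8 * 9.81 * 1.1 * cos(44 deg)
= 8 * 9.81 * 1.1 * 0.7193
= 62.0992 Nm


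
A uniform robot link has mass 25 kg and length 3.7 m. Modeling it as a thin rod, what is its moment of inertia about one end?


I = (1/3) * m * L^2
= (1/3) * 25 * 3.7^2
= 0.333333 * 25 * 13.69
= 114.0833 kg*m^2


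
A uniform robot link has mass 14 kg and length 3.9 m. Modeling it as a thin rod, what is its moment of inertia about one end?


I = (1/3) * m * L^2
= (1/3) * 14 * 3.9^2
= 0.333333 * 14 * 15.21
= 70.98 kg*m^2


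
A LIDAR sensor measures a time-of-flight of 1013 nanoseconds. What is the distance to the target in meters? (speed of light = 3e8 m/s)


tof = 1013 ns = 1.013e-06 s
dist = c * tof / 2
= 3e8 * 1.013e-06 / 2
= 151.95 m


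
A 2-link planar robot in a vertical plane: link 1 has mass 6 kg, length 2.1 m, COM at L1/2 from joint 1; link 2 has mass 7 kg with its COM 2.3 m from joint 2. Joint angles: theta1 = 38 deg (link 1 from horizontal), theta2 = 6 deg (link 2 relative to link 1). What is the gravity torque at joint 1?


Horizontal distance from joint 1 to link-1 COM:
  x_c1 = (L1/2)*cos(t1) = 1.05 * 0.788 = 0.8274 m
Horizontal distance from joint 1 to link-2 COM:
  x_c2 = L1*cos(t1) + Lc2*cos(t1+t2)
       = 2.1*0.788 + 2.3*0.7193 = 3.3093 m
tau1 = m1*g*x_c1 + m2*g*x_c2
     = 6*9.81*0.8274 + 7*9.81*3.3093
     = 48.7014 + 227.2499
     = 275.9513 Nm


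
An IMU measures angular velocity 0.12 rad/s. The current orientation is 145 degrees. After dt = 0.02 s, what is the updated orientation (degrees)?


delta_theta = w * dt = 0.12 * 0.02 = 0.0024 rad
= 0.1375 deg
theta_new = 145 + 0.1375 = 145.1375 deg


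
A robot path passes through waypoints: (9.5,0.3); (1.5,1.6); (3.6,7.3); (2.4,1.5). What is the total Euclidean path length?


Segment lengths:
  seg1 = sqrt((-8.0)^2 + (1.3)^2) = 8.1049
  seg2 = sqrt((2.1)^2 + (5.7)^2) = 6.0745
  seg3 = sqrt((-1.2)^2 + (-5.8)^2) = 5.9228
Total = 20.1023


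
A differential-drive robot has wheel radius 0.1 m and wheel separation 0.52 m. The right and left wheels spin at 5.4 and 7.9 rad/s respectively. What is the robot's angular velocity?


vR = r*wR = 0.1*5.4 = 0.54 m/s
vL = r*wL = 0.1*7.9 = 0.79 m/s
v = (vR+vL)/2 = 0.665 m/s
omega = (vR-vL)/L = -0.4808 rad/s
angular velocity = -0.4808 rad/s


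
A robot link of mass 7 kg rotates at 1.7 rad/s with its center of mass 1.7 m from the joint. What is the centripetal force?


F = m * omega^2 * r
= 7 * 1.7^2 * 1.7
= 7 * 2.89 * 1.7
= 34.391 N


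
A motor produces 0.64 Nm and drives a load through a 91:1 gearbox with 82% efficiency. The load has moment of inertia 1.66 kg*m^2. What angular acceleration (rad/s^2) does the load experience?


tau_out = tau_motor * N * eta
= 0.64 * 91 * 0.82 = 47.7568 Nm
alpha = tau_out / I = 47.7568 / 1.66
= 28.7692 rad/s^2


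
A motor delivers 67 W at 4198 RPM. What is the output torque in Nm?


omega = 4198 * 2*pi/60 = 439.6135 rad/s
tau = P / omega = 67 / 439.6135
= 0.1524 Nm


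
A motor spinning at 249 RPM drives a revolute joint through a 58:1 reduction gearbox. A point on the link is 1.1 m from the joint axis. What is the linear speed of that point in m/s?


omega_motor = 249 * 2*pi/60 = 26.0752 rad/s
omega_joint = omega_motor / 58 = 0.4496 rad/s
v = omega_joint * r = 0.4496 * 1.1
= 0.4945 m/s


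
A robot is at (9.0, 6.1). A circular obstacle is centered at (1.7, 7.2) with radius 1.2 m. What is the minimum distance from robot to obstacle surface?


center_dist = sqrt((9.0-1.7)^2 + (6.1-7.2)^2)
= sqrt(53.29 + 1.21)
= 7.3824
min_dist = center_dist - radius = 7.3824 - 1.2 = 6.1824 m


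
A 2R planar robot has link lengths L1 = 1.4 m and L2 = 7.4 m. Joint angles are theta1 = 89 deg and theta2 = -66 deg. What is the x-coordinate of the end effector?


Convert angles to radians: theta1 = 1.5533, theta2 = -1.1519
x = L1*cos(theta1) + L2*cos(theta1+theta2)
x = 0.0244 + 6.8117
x = 6.8362


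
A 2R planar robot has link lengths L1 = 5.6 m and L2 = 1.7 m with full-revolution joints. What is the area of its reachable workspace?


r_max = L1 + L2 = 7.3 m
r_min = |L1 - L2| = 3.9 m
Area = pi*(r_max^2 - r_min^2)
= pi*(53.29 - 15.21)
= pi * 38.08
= 119.6318 m^2


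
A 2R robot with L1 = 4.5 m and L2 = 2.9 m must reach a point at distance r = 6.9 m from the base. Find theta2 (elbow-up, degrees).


cos(theta2) = (r^2 - L1^2 - L2^2) / (2*L1*L2)
cos(theta2) = (47.61 - 20.25 - 8.41) / 26.1
cos(theta2) = 0.726054
theta2 = 43.4434 degrees


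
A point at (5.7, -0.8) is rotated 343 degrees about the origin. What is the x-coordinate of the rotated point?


x' = x*cos(theta) - y*sin(theta)
cos(343 deg) = 0.9563, sin(343 deg) = -0.2924
x' = 5.7 * 0.9563 - -0.8 * -0.2924
= 5.4509 - 0.2339
= 5.217


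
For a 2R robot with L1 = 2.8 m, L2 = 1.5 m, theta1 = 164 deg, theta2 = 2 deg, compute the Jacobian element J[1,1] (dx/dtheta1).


J[1,1] = -L1*sin(t1) - L2*sin(t1+t2)
= -2.8*sin(164) - 1.5*sin(166)
= -1.1347


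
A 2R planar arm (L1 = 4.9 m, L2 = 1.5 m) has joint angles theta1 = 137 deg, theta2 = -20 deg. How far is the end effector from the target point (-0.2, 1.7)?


End effector via forward kinematics:
x = L1*cos(t1) + L2*cos(t1+t2) = -4.2646
y = L1*sin(t1) + L2*sin(t1+t2) = 4.6783
Distance to target:
d = sqrt((-0.2 - -4.2646)^2 + (1.7 - 4.6783)^2)
= sqrt(16.5211 + 8.8703)
= 5.039 m


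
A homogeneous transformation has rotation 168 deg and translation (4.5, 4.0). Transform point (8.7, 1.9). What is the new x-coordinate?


x' = cos(theta)*px - sin(theta)*py + tx
= -0.9781*8.7 - 0.2079*1.9 + 4.5
= -4.4049


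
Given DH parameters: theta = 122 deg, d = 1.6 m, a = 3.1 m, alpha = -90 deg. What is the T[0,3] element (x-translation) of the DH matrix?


T[0,3] = a * cos(theta)
= 3.1 * cos(122 deg)
= 3.1 * -0.5299
= -1.6427


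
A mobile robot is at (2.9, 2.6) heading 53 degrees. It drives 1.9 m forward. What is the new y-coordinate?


y_new = y0 + d*sin(theta)
= 2.6 + 1.9*sin(53)
= 2.6 + 1.5174
= 4.1174


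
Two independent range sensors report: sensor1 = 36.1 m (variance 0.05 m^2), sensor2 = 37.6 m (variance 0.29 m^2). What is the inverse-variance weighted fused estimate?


w1 = (1/var1) / (1/var1 + 1/var2)
   = 20.0 / (20.0 + 3.4483) = 0.8529
w2 = 1 - w1 = 0.1471
fused = w1*s1 + w2*s2 = 30.7912 + 5.5294
= 36.3206 m


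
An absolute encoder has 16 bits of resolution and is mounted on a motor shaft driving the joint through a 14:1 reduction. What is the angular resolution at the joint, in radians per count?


counts = 2^16 = 65536
effective counts at joint = 65536 * 14 = 917504
resolution = 2*pi / 917504
= 6.8481e-06 rad/count


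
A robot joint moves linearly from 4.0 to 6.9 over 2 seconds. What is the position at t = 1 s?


s = t/T = 1/2 = 0.5
p(t) = p0 + (pf-p0)*s
= 4.0 + (6.9 - 4.0) * 0.5
= 5.45


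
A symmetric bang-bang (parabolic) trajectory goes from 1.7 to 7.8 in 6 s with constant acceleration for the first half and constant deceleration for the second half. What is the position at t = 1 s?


Symmetric rest-to-rest: each phase covers (pf-p0)/2 in time T/2. 0.5*a*(T/2)^2 = (pf-p0)/2 => a = 4*(pf-p0)/T^2
a = 4*(7.8-1.7)/6^2 = 0.6778
t = 1 is in the acceleration phase (t <= T/2).
p = p0 + 0.5*a*t^2 = 1.7 + 0.5*0.6778*1^2
= 2.0389


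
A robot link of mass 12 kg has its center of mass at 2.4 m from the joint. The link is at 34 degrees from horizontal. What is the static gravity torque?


tau = m*g*L*cos(angle)
= 12 * 9.81 * 2.4 * cos(34 deg)
= 12 * 9.81 * 2.4 * 0.829
= 234.2263 Nm


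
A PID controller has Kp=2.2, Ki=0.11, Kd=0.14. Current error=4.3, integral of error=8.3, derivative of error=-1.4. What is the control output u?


u = Kp*e + Ki*int(e) + Kd*de/dt
= 2.2*4.3 + 0.11*8.3 + 0.14*(-1.4)
= 9.46 + 0.913 + -0.196
= 10.177


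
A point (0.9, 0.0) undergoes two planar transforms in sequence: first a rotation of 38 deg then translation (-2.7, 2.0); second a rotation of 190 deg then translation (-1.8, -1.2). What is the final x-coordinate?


After transform 1:
x1 = cos(38)*0.9 - sin(38)*0.0 + -2.7 = -1.9908
y1 = sin(38)*0.9 + cos(38)*0.0 + 2.0 = 2.5541
After transform 2:
x2 = cos(190)*-1.9908 - sin(190)*2.5541 + -1.8
= 0.6041


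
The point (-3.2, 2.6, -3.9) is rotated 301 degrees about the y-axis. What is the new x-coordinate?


Rotation about y-axis: x' = x*cos(theta) + z*sin(theta)
= -3.2 * 0.515 + -3.9 * -0.8572
= 1.6948


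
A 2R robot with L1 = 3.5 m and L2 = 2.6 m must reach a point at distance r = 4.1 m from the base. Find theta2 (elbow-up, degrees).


cos(theta2) = (r^2 - L1^2 - L2^2) / (2*L1*L2)
cos(theta2) = (16.81 - 12.25 - 6.76) / 18.2
cos(theta2) = -0.120879
theta2 = 96.9428 degrees


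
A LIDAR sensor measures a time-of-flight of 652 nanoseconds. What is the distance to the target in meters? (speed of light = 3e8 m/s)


tof = 652 ns = 6.52e-07 s
dist = c * tof / 2
= 3e8 * 6.52e-07 / 2
= 97.8 m


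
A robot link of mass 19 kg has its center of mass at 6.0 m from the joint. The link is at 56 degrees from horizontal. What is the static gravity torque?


tau = m*g*L*cos(angle)
= 19 * 9.81 * 6.0 * cos(56 deg)
= 19 * 9.81 * 6.0 * 0.5592
= 625.3678 Nm


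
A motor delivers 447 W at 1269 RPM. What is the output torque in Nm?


omega = 1269 * 2*pi/60 = 132.8894 rad/s
tau = P / omega = 447 / 132.8894
= 3.3637 Nm


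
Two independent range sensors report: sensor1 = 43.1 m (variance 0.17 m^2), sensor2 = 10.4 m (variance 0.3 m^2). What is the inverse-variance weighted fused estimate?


w1 = (1/var1) / (1/var1 + 1/var2)
   = 5.8824 / (5.8824 + 3.3333) = 0.6383
w2 = 1 - w1 = 0.3617
fused = w1*s1 + w2*s2 = 27.5106 + 3.7617
= 31.2723 m


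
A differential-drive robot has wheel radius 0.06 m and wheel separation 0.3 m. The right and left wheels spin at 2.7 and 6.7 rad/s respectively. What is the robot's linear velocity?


vR = r*wR = 0.06*2.7 = 0.162 m/s
vL = r*wL = 0.06*6.7 = 0.402 m/s
v = (vR+vL)/2 = 0.282 m/s
omega = (vR-vL)/L = -0.8 rad/s
linear velocity = 0.282 m/s


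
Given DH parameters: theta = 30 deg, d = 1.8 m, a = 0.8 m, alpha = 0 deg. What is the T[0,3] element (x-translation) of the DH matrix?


T[0,3] = a * cos(theta)
= 0.8 * cos(30 deg)
= 0.8 * 0.866
= 0.6928


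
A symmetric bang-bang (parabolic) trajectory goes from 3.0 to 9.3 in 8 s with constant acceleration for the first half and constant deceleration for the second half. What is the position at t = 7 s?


Symmetric rest-to-rest: each phase covers (pf-p0)/2 in time T/2. 0.5*a*(T/2)^2 = (pf-p0)/2 => a = 4*(pf-p0)/T^2
a = 4*(9.3-3.0)/8^2 = 0.3938
t = 7 is in the deceleration phase (t > T/2).
p = pf - 0.5*a*(T-t)^2 = 9.3 - 0.5*0.3938*1^2
= 9.1031


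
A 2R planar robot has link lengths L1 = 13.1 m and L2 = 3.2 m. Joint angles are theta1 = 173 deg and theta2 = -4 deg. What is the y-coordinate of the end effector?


Convert angles to radians: theta1 = 3.0194, theta2 = -0.0698
y = L1*sin(theta1) + L2*sin(theta1+theta2)
y = 1.5965 + 0.6106
y = 2.2071


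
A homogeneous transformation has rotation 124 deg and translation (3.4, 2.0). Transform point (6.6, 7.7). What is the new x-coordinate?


x' = cos(theta)*px - sin(theta)*py + tx
= -0.5592*6.6 - 0.829*7.7 + 3.4
= -6.6743


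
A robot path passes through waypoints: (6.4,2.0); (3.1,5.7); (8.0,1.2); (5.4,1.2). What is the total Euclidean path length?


Segment lengths:
  seg1 = sqrt((-3.3)^2 + (3.7)^2) = 4.9578
  seg2 = sqrt((4.9)^2 + (-4.5)^2) = 6.6528
  seg3 = sqrt((-2.6)^2 + (0.0)^2) = 2.6
Total = 14.2106


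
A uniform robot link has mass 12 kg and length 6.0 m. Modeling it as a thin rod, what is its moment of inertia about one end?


I = (1/3) * m * L^2
= (1/3) * 12 * 6.0^2
= 0.333333 * 12 * 36.0
= 144.0 kg*m^2


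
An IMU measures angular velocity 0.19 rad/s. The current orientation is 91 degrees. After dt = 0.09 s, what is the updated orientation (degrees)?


delta_theta = w * dt = 0.19 * 0.09 = 0.0171 rad
= 0.9798 deg
theta_new = 91 + 0.9798 = 91.9798 deg


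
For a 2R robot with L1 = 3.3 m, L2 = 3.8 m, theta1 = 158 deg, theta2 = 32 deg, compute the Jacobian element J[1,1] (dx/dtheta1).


J[1,1] = -L1*sin(t1) - L2*sin(t1+t2)
= -3.3*sin(158) - 3.8*sin(190)
= -0.5763


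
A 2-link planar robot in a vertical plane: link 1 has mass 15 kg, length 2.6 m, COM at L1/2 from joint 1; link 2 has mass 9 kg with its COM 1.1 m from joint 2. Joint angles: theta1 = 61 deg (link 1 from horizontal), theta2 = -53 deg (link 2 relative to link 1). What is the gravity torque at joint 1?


Horizontal distance from joint 1 to link-1 COM:
  x_c1 = (L1/2)*cos(t1) = 1.3 * 0.4848 = 0.6303 m
Horizontal distance from joint 1 to link-2 COM:
  x_c2 = L1*cos(t1) + Lc2*cos(t1+t2)
       = 2.6*0.4848 + 1.1*0.9903 = 2.3498 m
tau1 = m1*g*x_c1 + m2*g*x_c2
     = 15*9.81*0.6303 + 9*9.81*2.3498
     = 92.7417 + 207.4638
     = 300.2055 Nm


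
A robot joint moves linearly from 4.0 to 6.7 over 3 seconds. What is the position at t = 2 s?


s = t/T = 2/3 = 0.6667
p(t) = p0 + (pf-p0)*s
= 4.0 + (6.7 - 4.0) * 0.6667
= 5.8


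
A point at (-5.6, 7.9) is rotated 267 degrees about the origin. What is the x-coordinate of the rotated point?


x' = x*cos(theta) - y*sin(theta)
cos(267 deg) = -0.0523, sin(267 deg) = -0.9986
x' = -5.6 * -0.0523 - 7.9 * -0.9986
= 0.2931 - -7.8892
= 8.1823


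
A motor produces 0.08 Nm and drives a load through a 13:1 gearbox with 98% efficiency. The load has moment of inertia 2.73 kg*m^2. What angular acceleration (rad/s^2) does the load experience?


tau_out = tau_motor * N * eta
= 0.08 * 13 * 0.98 = 1.0192 Nm
alpha = tau_out / I = 1.0192 / 2.73
= 0.3733 rad/s^2


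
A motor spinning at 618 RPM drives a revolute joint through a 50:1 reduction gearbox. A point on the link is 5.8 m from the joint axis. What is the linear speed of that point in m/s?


omega_motor = 618 * 2*pi/60 = 64.7168 rad/s
omega_joint = omega_motor / 50 = 1.2943 rad/s
v = omega_joint * r = 1.2943 * 5.8
= 7.5071 m/s


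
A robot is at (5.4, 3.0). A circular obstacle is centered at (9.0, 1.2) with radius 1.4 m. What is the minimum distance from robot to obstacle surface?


center_dist = sqrt((5.4-9.0)^2 + (3.0-1.2)^2)
= sqrt(12.96 + 3.24)
= 4.0249
min_dist = center_dist - radius = 4.0249 - 1.4 = 2.6249 m


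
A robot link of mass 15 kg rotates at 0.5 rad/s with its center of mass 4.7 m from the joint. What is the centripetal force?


F = m * omega^2 * r
= 15 * 0.5^2 * 4.7
= 15 * 0.25 * 4.7
= 17.625 N


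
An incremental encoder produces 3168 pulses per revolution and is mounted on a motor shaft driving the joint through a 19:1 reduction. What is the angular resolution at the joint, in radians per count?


counts per rev = 3168
effective counts at joint = 3168 * 19 = 60192
resolution = 2*pi / 60192
= 1.0439e-04 rad/count


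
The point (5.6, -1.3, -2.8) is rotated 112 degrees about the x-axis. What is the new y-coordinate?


Rotation about x-axis: y' = y*cos(theta) - z*sin(theta)
= -1.3 * -0.3746 - -2.8 * 0.9272
= 3.0831


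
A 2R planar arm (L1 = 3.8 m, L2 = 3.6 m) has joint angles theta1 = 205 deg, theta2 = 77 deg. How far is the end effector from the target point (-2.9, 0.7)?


End effector via forward kinematics:
x = L1*cos(t1) + L2*cos(t1+t2) = -2.6955
y = L1*sin(t1) + L2*sin(t1+t2) = -5.1273
Distance to target:
d = sqrt((-2.9 - -2.6955)^2 + (0.7 - -5.1273)^2)
= sqrt(0.0418 + 33.9572)
= 5.8309 m


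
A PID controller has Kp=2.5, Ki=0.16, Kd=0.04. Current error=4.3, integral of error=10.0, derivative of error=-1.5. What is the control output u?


u = Kp*e + Ki*int(e) + Kd*de/dt
= 2.5*4.3 + 0.16*10.0 + 0.04*(-1.5)
= 10.75 + 1.6 + -0.06
= 12.29


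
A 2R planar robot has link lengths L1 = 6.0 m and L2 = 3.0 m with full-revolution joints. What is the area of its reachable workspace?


r_max = L1 + L2 = 9.0 m
r_min = |L1 - L2| = 3.0 m
Area = pi*(r_max^2 - r_min^2)
= pi*(81.0 - 9.0)
= pi * 72.0
= 226.1947 m^2


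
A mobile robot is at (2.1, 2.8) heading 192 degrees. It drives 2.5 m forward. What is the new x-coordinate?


x_new = x0 + d*cos(theta)
= 2.1 + 2.5*cos(192)
= 2.1 + -2.4454
= -0.3454


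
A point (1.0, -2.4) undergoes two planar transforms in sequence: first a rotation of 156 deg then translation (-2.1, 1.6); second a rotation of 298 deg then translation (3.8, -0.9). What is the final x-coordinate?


After transform 1:
x1 = cos(156)*1.0 - sin(156)*-2.4 + -2.1 = -2.0374
y1 = sin(156)*1.0 + cos(156)*-2.4 + 1.6 = 4.1992
After transform 2:
x2 = cos(298)*-2.0374 - sin(298)*4.1992 + 3.8
= 6.5512


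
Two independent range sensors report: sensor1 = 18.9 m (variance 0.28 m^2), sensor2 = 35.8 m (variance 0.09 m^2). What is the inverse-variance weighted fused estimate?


w1 = (1/var1) / (1/var1 + 1/var2)
   = 3.5714 / (3.5714 + 11.1111) = 0.2432
w2 = 1 - w1 = 0.7568
fused = w1*s1 + w2*s2 = 4.5973 + 27.0919
= 31.6892 m


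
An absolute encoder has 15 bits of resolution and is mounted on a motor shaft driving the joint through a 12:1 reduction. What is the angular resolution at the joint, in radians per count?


counts = 2^15 = 32768
effective counts at joint = 32768 * 12 = 393216
resolution = 2*pi / 393216
= 1.5979e-05 rad/count


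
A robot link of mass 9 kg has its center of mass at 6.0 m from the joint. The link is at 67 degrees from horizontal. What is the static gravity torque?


tau = m*g*L*cos(angle)
= 9 * 9.81 * 6.0 * cos(67 deg)
= 9 * 9.81 * 6.0 * 0.3907
= 206.9859 Nm


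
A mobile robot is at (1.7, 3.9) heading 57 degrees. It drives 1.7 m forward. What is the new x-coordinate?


x_new = x0 + d*cos(theta)
= 1.7 + 1.7*cos(57)
= 1.7 + 0.9259
= 2.6259


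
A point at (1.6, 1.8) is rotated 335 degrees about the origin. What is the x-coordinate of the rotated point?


x' = x*cos(theta) - y*sin(theta)
cos(335 deg) = 0.9063, sin(335 deg) = -0.4226
x' = 1.6 * 0.9063 - 1.8 * -0.4226
= 1.4501 - -0.7607
= 2.2108


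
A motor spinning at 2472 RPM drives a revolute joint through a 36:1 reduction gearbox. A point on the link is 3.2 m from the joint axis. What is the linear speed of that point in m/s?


omega_motor = 2472 * 2*pi/60 = 258.8672 rad/s
omega_joint = omega_motor / 36 = 7.1908 rad/s
v = omega_joint * r = 7.1908 * 3.2
= 23.0104 m/s


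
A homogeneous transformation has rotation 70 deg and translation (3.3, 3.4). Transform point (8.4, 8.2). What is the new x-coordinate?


x' = cos(theta)*px - sin(theta)*py + tx
= 0.342*8.4 - 0.9397*8.2 + 3.3
= -1.5325


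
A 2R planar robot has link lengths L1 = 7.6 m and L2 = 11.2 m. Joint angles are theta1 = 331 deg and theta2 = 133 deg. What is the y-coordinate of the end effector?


Convert angles to radians: theta1 = 5.777, theta2 = 2.3213
y = L1*sin(theta1) + L2*sin(theta1+theta2)
y = -3.6846 + 10.8673
y = 7.1828


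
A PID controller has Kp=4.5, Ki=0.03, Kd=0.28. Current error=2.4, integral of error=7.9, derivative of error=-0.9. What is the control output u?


u = Kp*e + Ki*int(e) + Kd*de/dt
= 4.5*2.4 + 0.03*7.9 + 0.28*(-0.9)
= 10.8 + 0.237 + -0.252
= 10.785


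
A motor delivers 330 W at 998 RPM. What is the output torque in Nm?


omega = 998 * 2*pi/60 = 104.5103 rad/s
tau = P / omega = 330 / 104.5103
= 3.1576 Nm


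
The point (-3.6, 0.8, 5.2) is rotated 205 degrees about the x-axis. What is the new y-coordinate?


Rotation about x-axis: y' = y*cos(theta) - z*sin(theta)
= 0.8 * -0.9063 - 5.2 * -0.4226
= 1.4726


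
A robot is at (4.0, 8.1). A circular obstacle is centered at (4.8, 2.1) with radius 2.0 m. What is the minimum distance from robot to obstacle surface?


center_dist = sqrt((4.0-4.8)^2 + (8.1-2.1)^2)
= sqrt(0.64 + 36.0)
= 6.0531
min_dist = center_dist - radius = 6.0531 - 2.0 = 4.0531 m


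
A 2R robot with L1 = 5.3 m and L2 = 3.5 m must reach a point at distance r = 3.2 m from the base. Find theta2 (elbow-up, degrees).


cos(theta2) = (r^2 - L1^2 - L2^2) / (2*L1*L2)
cos(theta2) = (10.24 - 28.09 - 12.25) / 37.1
cos(theta2) = -0.811321
theta2 = 144.2252 degrees


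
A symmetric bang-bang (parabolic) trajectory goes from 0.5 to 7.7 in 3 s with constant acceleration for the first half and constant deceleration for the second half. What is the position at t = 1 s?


Symmetric rest-to-rest: each phase covers (pf-p0)/2 in time T/2. 0.5*a*(T/2)^2 = (pf-p0)/2 => a = 4*(pf-p0)/T^2
a = 4*(7.7-0.5)/3^2 = 3.2
t = 1 is in the acceleration phase (t <= T/2).
p = p0 + 0.5*a*t^2 = 0.5 + 0.5*3.2*1^2
= 2.1


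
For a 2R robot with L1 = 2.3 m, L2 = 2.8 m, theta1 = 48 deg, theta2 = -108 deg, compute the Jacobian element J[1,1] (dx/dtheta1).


J[1,1] = -L1*sin(t1) - L2*sin(t1+t2)
= -2.3*sin(48) - 2.8*sin(-60)
= 0.7156


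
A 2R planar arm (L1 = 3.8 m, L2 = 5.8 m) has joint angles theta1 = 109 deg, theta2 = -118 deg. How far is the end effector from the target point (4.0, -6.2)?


End effector via forward kinematics:
x = L1*cos(t1) + L2*cos(t1+t2) = 4.4914
y = L1*sin(t1) + L2*sin(t1+t2) = 2.6857
Distance to target:
d = sqrt((4.0 - 4.4914)^2 + (-6.2 - 2.6857)^2)
= sqrt(0.2415 + 78.9548)
= 8.8992 m


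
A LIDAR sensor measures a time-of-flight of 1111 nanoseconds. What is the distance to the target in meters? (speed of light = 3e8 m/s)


tof = 1111 ns = 1.111e-06 s
dist = c * tof / 2
= 3e8 * 1.111e-06 / 2
= 166.65 m


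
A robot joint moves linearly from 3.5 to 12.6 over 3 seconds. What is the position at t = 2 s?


s = t/T = 2/3 = 0.6667
p(t) = p0 + (pf-p0)*s
= 3.5 + (12.6 - 3.5) * 0.6667
= 9.5667


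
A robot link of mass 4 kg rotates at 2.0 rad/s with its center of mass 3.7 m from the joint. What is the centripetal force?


F = m * omega^2 * r
= 4 * 2.0^2 * 3.7
= 4 * 4.0 * 3.7
= 59.2 N


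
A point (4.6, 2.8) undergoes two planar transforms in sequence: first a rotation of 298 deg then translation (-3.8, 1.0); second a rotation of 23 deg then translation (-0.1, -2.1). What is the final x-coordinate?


After transform 1:
x1 = cos(298)*4.6 - sin(298)*2.8 + -3.8 = 0.8318
y1 = sin(298)*4.6 + cos(298)*2.8 + 1.0 = -1.747
After transform 2:
x2 = cos(23)*0.8318 - sin(23)*-1.747 + -0.1
= 1.3483


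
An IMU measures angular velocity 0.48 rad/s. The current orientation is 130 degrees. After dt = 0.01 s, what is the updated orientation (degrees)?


delta_theta = w * dt = 0.48 * 0.01 = 0.0048 rad
= 0.275 deg
theta_new = 130 + 0.275 = 130.275 deg


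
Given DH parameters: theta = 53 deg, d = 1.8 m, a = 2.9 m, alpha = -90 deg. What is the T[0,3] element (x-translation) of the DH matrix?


T[0,3] = a * cos(theta)
= 2.9 * cos(53 deg)
= 2.9 * 0.6018
= 1.7453


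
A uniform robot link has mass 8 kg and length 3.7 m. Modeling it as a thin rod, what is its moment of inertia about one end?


I = (1/3) * m * L^2
= (1/3) * 8 * 3.7^2
= 0.333333 * 8 * 13.69
= 36.5067 kg*m^2


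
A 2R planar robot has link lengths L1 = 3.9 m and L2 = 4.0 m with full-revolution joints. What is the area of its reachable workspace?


r_max = L1 + L2 = 7.9 m
r_min = |L1 - L2| = 0.1 m
Area = pi*(r_max^2 - r_min^2)
= pi*(62.41 - 0.01)
= pi * 62.4
= 196.0354 m^2


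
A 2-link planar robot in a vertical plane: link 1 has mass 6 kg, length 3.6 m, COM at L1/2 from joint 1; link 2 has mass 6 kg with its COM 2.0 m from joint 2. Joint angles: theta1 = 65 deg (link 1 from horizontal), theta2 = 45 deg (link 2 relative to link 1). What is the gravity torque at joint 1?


Horizontal distance from joint 1 to link-1 COM:
  x_c1 = (L1/2)*cos(t1) = 1.8 * 0.4226 = 0.7607 m
Horizontal distance from joint 1 to link-2 COM:
  x_c2 = L1*cos(t1) + Lc2*cos(t1+t2)
       = 3.6*0.4226 + 2.0*-0.342 = 0.8374 m
tau1 = m1*g*x_c1 + m2*g*x_c2
     = 6*9.81*0.7607 + 6*9.81*0.8374
     = 44.7756 + 49.2885
     = 94.0641 Nm


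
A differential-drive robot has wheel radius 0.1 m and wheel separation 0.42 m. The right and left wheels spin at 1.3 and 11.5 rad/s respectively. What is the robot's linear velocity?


vR = r*wR = 0.1*1.3 = 0.13 m/s
vL = r*wL = 0.1*11.5 = 1.15 m/s
v = (vR+vL)/2 = 0.64 m/s
omega = (vR-vL)/L = -2.4286 rad/s
linear velocity = 0.64 m/s


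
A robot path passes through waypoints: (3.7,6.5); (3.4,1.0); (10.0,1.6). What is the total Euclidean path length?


Segment lengths:
  seg1 = sqrt((-0.3)^2 + (-5.5)^2) = 5.5082
  seg2 = sqrt((6.6)^2 + (0.6)^2) = 6.6272
Total = 12.1354


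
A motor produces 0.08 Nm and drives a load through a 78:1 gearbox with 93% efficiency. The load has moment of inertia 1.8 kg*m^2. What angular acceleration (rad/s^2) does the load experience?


tau_out = tau_motor * N * eta
= 0.08 * 78 * 0.93 = 5.8032 Nm
alpha = tau_out / I = 5.8032 / 1.8
= 3.224 rad/s^2


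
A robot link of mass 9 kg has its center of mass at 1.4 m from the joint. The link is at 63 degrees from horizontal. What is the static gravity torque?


tau = m*g*L*cos(angle)
= 9 * 9.81 * 1.4 * cos(63 deg)
= 9 * 9.81 * 1.4 * 0.454
= 56.1159 Nm


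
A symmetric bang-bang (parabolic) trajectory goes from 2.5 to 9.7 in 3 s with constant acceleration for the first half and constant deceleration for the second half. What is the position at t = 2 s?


Symmetric rest-to-rest: each phase covers (pf-p0)/2 in time T/2. 0.5*a*(T/2)^2 = (pf-p0)/2 => a = 4*(pf-p0)/T^2
a = 4*(9.7-2.5)/3^2 = 3.2
t = 2 is in the deceleration phase (t > T/2).
p = pf - 0.5*a*(T-t)^2 = 9.7 - 0.5*3.2*1^2
= 8.1


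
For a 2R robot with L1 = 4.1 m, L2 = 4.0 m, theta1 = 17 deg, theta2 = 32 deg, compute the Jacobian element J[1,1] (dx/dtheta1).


J[1,1] = -L1*sin(t1) - L2*sin(t1+t2)
= -4.1*sin(17) - 4.0*sin(49)
= -4.2176


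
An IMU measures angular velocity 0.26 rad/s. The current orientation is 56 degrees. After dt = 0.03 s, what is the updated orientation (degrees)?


delta_theta = w * dt = 0.26 * 0.03 = 0.0078 rad
= 0.4469 deg
theta_new = 56 + 0.4469 = 56.4469 deg


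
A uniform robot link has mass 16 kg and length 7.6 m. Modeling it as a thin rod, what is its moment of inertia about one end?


I = (1/3) * m * L^2
= (1/3) * 16 * 7.6^2
= 0.333333 * 16 * 57.76
= 308.0533 kg*m^2


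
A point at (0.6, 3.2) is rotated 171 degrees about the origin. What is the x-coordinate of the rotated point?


x' = x*cos(theta) - y*sin(theta)
cos(171 deg) = -0.9877, sin(171 deg) = 0.1564
x' = 0.6 * -0.9877 - 3.2 * 0.1564
= -0.5926 - 0.5006
= -1.0932


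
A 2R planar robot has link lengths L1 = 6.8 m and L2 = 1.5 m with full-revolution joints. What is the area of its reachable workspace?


r_max = L1 + L2 = 8.3 m
r_min = |L1 - L2| = 5.3 m
Area = pi*(r_max^2 - r_min^2)
= pi*(68.89 - 28.09)
= pi * 40.8
= 128.177 m^2


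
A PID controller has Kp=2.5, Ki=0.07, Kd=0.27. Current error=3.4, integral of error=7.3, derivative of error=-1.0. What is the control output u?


u = Kp*e + Ki*int(e) + Kd*de/dt
= 2.5*3.4 + 0.07*7.3 + 0.27*(-1.0)
= 8.5 + 0.511 + -0.27
= 8.741


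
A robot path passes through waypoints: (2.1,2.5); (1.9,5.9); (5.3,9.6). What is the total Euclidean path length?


Segment lengths:
  seg1 = sqrt((-0.2)^2 + (3.4)^2) = 3.4059
  seg2 = sqrt((3.4)^2 + (3.7)^2) = 5.0249
Total = 8.4308


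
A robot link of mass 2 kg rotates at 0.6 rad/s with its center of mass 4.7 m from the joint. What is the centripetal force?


F = m * omega^2 * r
= 2 * 0.6^2 * 4.7
= 2 * 0.36 * 4.7
= 3.384 N


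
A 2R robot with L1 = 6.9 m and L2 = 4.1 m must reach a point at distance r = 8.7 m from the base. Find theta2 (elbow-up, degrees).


cos(theta2) = (r^2 - L1^2 - L2^2) / (2*L1*L2)
cos(theta2) = (75.69 - 47.61 - 16.81) / 56.58
cos(theta2) = 0.199187
theta2 = 78.5106 degrees


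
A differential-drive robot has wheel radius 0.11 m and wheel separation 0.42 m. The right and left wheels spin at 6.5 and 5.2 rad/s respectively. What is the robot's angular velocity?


vR = r*wR = 0.11*6.5 = 0.715 m/s
vL = r*wL = 0.11*5.2 = 0.572 m/s
v = (vR+vL)/2 = 0.6435 m/s
omega = (vR-vL)/L = 0.3405 rad/s
angular velocity = 0.3405 rad/s


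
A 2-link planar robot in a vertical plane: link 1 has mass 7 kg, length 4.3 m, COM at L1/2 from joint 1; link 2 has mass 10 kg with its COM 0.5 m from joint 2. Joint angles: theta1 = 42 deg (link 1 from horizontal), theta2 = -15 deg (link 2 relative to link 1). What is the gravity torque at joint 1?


Horizontal distance from joint 1 to link-1 COM:
  x_c1 = (L1/2)*cos(t1) = 2.15 * 0.7431 = 1.5978 m
Horizontal distance from joint 1 to link-2 COM:
  x_c2 = L1*cos(t1) + Lc2*cos(t1+t2)
       = 4.3*0.7431 + 0.5*0.891 = 3.641 m
tau1 = m1*g*x_c1 + m2*g*x_c2
     = 7*9.81*1.5978 + 10*9.81*3.641
     = 109.7183 + 357.1847
     = 466.9029 Nm


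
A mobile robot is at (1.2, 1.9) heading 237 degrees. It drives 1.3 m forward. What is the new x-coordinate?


x_new = x0 + d*cos(theta)
= 1.2 + 1.3*cos(237)
= 1.2 + -0.708
= 0.492


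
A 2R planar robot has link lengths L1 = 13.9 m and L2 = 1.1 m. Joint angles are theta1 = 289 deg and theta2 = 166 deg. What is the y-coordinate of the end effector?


Convert angles to radians: theta1 = 5.044, theta2 = 2.8972
y = L1*sin(theta1) + L2*sin(theta1+theta2)
y = -13.1427 + 1.0958
y = -12.0469


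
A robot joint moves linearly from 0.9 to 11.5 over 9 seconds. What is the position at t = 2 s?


s = t/T = 2/9 = 0.2222
p(t) = p0 + (pf-p0)*s
= 0.9 + (11.5 - 0.9) * 0.2222
= 3.2556


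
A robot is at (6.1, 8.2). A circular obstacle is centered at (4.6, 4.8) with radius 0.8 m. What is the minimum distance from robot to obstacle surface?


center_dist = sqrt((6.1-4.6)^2 + (8.2-4.8)^2)
= sqrt(2.25 + 11.56)
= 3.7162
min_dist = center_dist - radius = 3.7162 - 0.8 = 2.9162 m


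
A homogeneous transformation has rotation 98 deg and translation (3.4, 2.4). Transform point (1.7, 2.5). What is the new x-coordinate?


x' = cos(theta)*px - sin(theta)*py + tx
= -0.1392*1.7 - 0.9903*2.5 + 3.4
= 0.6877


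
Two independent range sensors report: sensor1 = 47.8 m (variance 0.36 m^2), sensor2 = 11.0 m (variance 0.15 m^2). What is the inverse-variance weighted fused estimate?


w1 = (1/var1) / (1/var1 + 1/var2)
   = 2.7778 / (2.7778 + 6.6667) = 0.2941
w2 = 1 - w1 = 0.7059
fused = w1*s1 + w2*s2 = 14.0588 + 7.7647
= 21.8235 m


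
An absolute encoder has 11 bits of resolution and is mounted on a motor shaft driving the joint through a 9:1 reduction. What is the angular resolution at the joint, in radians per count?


counts = 2^11 = 2048
effective counts at joint = 2048 * 9 = 18432
resolution = 2*pi / 18432
= 3.4088e-04 rad/count


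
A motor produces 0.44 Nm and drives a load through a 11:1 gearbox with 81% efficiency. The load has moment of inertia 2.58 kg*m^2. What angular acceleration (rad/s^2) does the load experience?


tau_out = tau_motor * N * eta
= 0.44 * 11 * 0.81 = 3.9204 Nm
alpha = tau_out / I = 3.9204 / 2.58
= 1.5195 rad/s^2


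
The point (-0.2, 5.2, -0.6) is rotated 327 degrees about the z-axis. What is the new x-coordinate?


Rotation about z-axis: x' = x*cos(theta) - y*sin(theta)
= -0.2 * 0.8387 - 5.2 * -0.5446
= 2.6644


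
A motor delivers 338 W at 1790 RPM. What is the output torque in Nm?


omega = 1790 * 2*pi/60 = 187.4484 rad/s
tau = P / omega = 338 / 187.4484
= 1.8032 Nm


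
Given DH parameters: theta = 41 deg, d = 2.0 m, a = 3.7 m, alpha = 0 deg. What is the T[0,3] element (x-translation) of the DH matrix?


T[0,3] = a * cos(theta)
= 3.7 * cos(41 deg)
= 3.7 * 0.7547
= 2.7924
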